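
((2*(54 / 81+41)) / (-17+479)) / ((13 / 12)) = 500 / 3003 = 0.17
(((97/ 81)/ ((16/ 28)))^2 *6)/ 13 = 2.03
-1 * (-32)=32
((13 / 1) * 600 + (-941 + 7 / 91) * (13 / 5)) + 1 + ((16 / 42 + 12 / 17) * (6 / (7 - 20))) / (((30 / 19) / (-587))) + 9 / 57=5541.24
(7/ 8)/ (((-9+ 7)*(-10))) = 7/ 160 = 0.04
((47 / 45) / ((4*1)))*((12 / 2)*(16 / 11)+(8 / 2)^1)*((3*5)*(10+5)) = 8225 / 11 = 747.73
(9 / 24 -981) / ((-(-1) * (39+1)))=-1569 / 64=-24.52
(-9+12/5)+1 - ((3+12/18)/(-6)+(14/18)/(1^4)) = -173/30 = -5.77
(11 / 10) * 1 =11 / 10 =1.10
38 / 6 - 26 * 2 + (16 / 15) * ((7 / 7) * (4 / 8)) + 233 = 2818 / 15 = 187.87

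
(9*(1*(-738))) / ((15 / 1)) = -442.80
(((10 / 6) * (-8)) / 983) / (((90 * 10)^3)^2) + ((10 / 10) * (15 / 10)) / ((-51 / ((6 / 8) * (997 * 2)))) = -29297209696368750000017 / 666068291325000000000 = -43.99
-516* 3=-1548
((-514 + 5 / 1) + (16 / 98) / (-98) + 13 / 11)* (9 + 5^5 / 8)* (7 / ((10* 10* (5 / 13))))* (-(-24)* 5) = -167225213649 / 37730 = -4432155.15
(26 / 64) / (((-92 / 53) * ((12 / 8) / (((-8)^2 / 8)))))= -689 / 552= -1.25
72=72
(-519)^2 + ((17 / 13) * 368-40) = 3507429 / 13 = 269802.23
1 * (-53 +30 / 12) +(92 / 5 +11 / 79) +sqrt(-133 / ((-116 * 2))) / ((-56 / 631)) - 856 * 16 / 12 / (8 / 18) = -2053969 / 790 - 631 * sqrt(7714) / 6496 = -2608.49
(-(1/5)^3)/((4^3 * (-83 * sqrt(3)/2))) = sqrt(3)/996000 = 0.00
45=45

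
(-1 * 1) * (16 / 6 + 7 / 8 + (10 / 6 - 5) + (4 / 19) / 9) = -317 / 1368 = -0.23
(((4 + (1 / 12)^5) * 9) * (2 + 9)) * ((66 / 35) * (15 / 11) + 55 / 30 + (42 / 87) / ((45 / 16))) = 915424983209 / 505128960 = 1812.26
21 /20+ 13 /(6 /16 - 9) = -631 /1380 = -0.46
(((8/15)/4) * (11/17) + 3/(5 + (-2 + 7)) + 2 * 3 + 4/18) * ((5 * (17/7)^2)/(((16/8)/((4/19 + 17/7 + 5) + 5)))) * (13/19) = 3756246611/4457628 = 842.66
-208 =-208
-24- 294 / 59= -1710 / 59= -28.98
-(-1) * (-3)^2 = 9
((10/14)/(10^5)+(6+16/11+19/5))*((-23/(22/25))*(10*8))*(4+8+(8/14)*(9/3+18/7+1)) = -76936796829/207515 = -370752.94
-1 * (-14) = 14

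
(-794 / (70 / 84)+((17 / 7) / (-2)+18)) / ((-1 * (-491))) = -65521 / 34370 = -1.91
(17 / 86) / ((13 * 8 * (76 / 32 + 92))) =17 / 844090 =0.00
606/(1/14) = 8484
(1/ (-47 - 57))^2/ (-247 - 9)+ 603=1669644287/ 2768896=603.00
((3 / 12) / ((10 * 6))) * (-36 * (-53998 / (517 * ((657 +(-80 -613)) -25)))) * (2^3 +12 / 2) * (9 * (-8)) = 40822488 / 157685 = 258.89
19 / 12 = 1.58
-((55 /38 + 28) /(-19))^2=-1252161 /521284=-2.40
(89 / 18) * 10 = 445 / 9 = 49.44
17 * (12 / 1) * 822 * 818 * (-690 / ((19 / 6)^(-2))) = -949093677960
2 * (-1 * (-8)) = 16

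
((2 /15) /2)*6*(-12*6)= -144 /5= -28.80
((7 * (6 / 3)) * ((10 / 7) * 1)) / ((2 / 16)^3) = 10240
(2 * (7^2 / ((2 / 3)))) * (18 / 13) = 2646 / 13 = 203.54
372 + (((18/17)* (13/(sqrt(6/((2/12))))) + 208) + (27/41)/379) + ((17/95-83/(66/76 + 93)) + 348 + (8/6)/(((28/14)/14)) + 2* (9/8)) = 2739829053541/2911076260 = 941.17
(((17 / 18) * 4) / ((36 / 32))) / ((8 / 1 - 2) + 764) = 136 / 31185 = 0.00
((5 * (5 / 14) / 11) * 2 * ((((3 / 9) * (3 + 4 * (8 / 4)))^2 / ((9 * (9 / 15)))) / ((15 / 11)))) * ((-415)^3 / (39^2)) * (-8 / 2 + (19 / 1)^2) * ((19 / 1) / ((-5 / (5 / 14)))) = 69834847878125 / 5174442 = 13496111.83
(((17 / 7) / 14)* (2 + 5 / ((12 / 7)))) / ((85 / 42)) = 59 / 140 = 0.42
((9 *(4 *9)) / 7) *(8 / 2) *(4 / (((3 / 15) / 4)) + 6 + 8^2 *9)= 122564.57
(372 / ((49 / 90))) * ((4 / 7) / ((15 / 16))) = 416.47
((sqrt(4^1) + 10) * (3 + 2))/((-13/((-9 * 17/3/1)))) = 3060/13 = 235.38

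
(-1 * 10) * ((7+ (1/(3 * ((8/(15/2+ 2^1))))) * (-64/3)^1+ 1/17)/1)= 2120/153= 13.86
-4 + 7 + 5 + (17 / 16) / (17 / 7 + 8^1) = 9463 / 1168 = 8.10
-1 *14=-14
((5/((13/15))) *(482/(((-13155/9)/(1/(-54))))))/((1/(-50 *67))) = -4036750/34203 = -118.02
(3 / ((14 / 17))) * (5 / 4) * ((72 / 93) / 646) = 45 / 8246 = 0.01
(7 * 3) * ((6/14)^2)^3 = 2187/16807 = 0.13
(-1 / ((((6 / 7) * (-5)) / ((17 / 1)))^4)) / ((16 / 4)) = -200533921 / 3240000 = -61.89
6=6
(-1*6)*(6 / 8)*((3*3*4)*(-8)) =1296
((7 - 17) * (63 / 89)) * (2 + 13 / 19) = -32130 / 1691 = -19.00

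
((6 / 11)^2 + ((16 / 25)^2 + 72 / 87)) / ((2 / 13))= 21877726 / 2193125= 9.98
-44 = -44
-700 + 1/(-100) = -70001/100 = -700.01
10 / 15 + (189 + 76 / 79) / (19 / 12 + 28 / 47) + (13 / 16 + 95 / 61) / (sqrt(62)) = 2313* sqrt(62) / 60512 + 25586026 / 291273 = 88.14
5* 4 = 20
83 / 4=20.75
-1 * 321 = -321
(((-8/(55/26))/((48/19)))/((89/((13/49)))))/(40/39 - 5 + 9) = -41743/47011580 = -0.00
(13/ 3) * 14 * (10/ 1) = 1820/ 3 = 606.67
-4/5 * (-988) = 3952/5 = 790.40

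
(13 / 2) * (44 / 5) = 286 / 5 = 57.20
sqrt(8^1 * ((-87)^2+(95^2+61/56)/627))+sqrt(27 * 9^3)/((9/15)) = 135 * sqrt(3)+sqrt(1073141489)/133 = 480.13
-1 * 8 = -8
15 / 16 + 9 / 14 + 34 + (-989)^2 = 109553537 / 112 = 978156.58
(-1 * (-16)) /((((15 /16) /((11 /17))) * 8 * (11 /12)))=128 /85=1.51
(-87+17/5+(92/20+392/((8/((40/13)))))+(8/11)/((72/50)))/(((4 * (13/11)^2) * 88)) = 93017/632736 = 0.15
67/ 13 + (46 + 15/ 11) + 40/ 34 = 130530/ 2431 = 53.69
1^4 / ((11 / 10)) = 10 / 11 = 0.91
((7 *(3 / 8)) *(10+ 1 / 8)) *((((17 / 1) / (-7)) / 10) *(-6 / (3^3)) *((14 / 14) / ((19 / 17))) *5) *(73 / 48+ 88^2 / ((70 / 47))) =22726983987 / 680960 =33374.92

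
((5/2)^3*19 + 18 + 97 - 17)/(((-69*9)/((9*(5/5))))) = -1053/184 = -5.72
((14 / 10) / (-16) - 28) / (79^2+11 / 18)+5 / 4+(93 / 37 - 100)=-16002616321 / 166276520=-96.24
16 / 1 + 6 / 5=86 / 5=17.20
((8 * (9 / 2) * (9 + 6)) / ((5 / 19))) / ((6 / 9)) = 3078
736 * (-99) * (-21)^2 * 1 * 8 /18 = -14281344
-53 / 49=-1.08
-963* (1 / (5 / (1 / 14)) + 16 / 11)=-1089153 / 770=-1414.48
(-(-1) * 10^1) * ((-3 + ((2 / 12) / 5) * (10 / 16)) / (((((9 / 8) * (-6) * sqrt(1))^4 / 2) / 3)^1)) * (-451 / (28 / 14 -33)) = -20637760 / 16474671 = -1.25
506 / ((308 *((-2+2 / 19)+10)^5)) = 56950277 / 1212639302336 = 0.00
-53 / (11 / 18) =-954 / 11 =-86.73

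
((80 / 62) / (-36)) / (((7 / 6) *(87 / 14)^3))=-7840 / 61240779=-0.00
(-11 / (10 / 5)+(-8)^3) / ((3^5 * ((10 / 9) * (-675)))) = 23 / 8100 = 0.00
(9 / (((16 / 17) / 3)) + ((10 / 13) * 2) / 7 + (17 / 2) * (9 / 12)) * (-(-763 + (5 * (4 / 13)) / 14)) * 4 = 107666.01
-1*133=-133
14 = 14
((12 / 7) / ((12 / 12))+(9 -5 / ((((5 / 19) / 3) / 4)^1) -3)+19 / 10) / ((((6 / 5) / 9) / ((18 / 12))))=-137583 / 56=-2456.84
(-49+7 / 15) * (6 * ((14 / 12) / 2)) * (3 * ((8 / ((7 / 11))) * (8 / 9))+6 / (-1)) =-210392 / 45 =-4675.38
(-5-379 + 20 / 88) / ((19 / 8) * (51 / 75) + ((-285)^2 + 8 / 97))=-81897100 / 17333777241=-0.00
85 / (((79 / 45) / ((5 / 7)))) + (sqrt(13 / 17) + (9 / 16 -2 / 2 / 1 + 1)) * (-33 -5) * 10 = -380 * sqrt(221) / 17 -396315 / 2212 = -511.47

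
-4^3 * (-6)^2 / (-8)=288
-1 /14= -0.07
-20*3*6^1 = -360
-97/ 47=-2.06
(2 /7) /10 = 1 /35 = 0.03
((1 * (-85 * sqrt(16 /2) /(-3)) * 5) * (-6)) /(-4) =425 * sqrt(2) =601.04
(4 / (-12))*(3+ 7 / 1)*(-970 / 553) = 9700 / 1659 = 5.85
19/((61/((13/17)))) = 247/1037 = 0.24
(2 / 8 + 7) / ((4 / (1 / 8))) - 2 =-227 / 128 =-1.77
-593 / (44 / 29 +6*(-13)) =7.75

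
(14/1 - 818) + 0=-804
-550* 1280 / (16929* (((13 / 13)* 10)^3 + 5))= -12800 / 309339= -0.04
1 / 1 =1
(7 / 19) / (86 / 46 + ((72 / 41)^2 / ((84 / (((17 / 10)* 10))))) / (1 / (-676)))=-0.00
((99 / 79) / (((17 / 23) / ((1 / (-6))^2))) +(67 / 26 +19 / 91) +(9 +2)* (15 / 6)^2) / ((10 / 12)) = 807540 / 9401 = 85.90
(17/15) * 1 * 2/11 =34/165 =0.21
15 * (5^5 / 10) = 9375 / 2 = 4687.50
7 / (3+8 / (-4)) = 7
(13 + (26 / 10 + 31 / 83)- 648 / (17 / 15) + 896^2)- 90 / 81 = 802259.10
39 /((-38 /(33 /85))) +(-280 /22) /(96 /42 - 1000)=-5981693 /15508845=-0.39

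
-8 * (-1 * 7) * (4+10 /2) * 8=4032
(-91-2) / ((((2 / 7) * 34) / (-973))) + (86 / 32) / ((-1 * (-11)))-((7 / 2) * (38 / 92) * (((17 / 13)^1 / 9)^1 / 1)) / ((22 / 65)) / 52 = 13636670531 / 1463904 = 9315.28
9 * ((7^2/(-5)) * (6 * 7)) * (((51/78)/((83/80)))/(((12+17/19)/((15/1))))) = -2930256/1079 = -2715.71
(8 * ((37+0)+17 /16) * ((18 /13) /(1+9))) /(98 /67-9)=-367227 /65650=-5.59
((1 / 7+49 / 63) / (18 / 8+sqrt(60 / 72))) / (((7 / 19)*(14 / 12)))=2736 / 2401-608*sqrt(30) / 7203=0.68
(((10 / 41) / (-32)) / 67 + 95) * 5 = 20877175 / 43952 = 475.00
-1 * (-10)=10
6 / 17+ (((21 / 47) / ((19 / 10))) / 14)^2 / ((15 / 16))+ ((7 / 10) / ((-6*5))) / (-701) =1007174068631 / 2850959919900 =0.35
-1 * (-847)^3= 607645423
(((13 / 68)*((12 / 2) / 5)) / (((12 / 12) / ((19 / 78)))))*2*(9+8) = 19 / 10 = 1.90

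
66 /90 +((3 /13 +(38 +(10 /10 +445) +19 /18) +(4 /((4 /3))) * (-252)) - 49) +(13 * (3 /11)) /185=-151886123 /476190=-318.96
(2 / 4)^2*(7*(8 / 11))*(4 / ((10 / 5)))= 28 / 11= 2.55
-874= -874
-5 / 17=-0.29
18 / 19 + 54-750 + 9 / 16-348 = -316917 / 304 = -1042.49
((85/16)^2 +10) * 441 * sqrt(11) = 4315185 * sqrt(11)/256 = 55905.66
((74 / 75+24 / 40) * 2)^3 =13481272 / 421875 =31.96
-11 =-11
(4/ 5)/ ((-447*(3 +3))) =-2/ 6705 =-0.00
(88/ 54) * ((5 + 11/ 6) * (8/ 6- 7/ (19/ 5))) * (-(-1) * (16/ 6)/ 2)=-104632/ 13851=-7.55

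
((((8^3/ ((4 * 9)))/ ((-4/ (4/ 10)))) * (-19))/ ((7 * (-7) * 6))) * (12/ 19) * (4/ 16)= -32/ 2205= -0.01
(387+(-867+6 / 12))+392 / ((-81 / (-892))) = 621649 / 162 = 3837.34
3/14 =0.21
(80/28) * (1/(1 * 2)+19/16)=4.82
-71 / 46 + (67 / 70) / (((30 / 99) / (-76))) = -1944839 / 8050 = -241.59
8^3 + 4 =516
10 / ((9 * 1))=10 / 9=1.11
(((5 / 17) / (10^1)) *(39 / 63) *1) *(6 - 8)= -13 / 357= -0.04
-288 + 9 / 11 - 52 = -3731 / 11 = -339.18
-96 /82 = -48 /41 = -1.17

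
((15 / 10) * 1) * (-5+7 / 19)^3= -1022208 / 6859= -149.03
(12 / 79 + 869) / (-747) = -68663 / 59013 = -1.16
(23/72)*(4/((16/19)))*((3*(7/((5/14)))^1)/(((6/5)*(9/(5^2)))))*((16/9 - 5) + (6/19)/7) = -15307075/23328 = -656.17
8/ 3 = 2.67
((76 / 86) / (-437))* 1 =-2 / 989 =-0.00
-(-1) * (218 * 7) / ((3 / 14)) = 7121.33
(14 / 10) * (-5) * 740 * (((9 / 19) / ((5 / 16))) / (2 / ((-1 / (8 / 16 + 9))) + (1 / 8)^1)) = 1193472 / 2869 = 415.99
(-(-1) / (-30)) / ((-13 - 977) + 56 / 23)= 23 / 681420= 0.00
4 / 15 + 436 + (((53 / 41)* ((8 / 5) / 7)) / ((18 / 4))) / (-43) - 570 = -133.73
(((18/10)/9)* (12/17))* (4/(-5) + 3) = 132/425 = 0.31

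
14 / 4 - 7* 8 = -105 / 2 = -52.50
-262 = -262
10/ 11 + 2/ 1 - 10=-78/ 11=-7.09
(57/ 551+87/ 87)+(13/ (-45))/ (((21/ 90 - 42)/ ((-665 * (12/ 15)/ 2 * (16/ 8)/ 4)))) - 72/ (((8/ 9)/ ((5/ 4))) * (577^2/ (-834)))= 4533068269/ 10369406634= 0.44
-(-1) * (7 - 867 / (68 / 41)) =-2063 / 4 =-515.75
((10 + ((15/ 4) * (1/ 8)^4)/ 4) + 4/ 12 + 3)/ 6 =2621485/ 1179648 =2.22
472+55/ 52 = 24599/ 52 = 473.06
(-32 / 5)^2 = 1024 / 25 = 40.96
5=5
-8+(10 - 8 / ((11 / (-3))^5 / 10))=2.12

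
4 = 4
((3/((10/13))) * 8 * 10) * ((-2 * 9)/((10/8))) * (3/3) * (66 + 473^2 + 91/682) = -1714320852192/1705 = -1005466775.48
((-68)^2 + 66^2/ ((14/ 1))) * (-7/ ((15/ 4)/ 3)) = -138184/ 5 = -27636.80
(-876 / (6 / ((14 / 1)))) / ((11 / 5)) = -10220 / 11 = -929.09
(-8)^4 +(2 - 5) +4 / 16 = 16373 / 4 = 4093.25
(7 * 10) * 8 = 560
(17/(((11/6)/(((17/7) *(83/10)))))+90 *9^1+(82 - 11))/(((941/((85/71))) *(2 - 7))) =-6989482/25722235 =-0.27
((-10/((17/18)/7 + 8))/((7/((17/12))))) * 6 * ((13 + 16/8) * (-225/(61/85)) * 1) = 17556750/2501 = 7019.89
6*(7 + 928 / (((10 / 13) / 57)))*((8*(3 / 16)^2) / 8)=9284193 / 640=14506.55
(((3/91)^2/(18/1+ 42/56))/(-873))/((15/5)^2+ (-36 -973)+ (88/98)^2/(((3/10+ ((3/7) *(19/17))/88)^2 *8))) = 85258683/1282699628900316250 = 0.00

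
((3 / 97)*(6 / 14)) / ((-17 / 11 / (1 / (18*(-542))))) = 11 / 12512612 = 0.00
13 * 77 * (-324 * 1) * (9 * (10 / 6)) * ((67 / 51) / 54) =-2012010 / 17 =-118353.53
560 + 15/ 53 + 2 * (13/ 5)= 565.48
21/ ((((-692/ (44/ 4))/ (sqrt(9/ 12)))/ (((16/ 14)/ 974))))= -33*sqrt(3)/ 168502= -0.00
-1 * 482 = -482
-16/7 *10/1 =-160/7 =-22.86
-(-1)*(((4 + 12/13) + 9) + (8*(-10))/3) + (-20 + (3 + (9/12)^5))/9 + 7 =-911273/119808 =-7.61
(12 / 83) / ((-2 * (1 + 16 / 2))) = -2 / 249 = -0.01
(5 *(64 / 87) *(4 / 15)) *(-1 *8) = -2048 / 261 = -7.85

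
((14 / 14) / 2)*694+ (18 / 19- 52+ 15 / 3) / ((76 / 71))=438943 / 1444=303.98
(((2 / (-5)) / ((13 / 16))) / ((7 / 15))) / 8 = -12 / 91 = -0.13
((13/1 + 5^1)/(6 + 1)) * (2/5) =36/35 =1.03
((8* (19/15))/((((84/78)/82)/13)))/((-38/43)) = -1191788/105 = -11350.36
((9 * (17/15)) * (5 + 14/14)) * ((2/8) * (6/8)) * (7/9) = 357/40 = 8.92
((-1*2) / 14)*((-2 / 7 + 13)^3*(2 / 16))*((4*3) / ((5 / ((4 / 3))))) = -1409938 / 12005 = -117.45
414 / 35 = 11.83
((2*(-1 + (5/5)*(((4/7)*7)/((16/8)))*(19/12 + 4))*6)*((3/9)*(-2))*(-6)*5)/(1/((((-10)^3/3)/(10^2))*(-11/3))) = 268400/9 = 29822.22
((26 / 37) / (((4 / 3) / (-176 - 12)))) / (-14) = 1833 / 259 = 7.08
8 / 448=1 / 56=0.02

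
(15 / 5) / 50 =3 / 50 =0.06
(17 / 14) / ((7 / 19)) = 323 / 98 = 3.30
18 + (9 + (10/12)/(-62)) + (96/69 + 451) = 4101557/8556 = 479.38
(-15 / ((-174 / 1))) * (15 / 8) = 75 / 464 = 0.16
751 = 751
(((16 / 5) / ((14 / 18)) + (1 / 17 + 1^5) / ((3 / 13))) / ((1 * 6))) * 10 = 1726 / 119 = 14.50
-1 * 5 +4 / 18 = -43 / 9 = -4.78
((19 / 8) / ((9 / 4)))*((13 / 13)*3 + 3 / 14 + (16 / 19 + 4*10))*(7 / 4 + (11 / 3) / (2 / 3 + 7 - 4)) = 128909 / 1008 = 127.89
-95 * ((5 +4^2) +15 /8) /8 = -17385 /64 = -271.64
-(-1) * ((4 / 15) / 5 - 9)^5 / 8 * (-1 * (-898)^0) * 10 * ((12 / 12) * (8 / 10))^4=29347.85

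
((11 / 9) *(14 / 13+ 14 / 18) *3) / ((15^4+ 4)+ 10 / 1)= 2387 / 17774289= 0.00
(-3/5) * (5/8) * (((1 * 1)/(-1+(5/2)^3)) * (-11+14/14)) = 10/39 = 0.26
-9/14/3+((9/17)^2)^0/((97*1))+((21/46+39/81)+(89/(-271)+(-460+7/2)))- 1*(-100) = -81381518381/228539178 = -356.09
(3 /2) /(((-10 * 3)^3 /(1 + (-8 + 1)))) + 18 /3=18001 /3000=6.00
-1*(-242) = 242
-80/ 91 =-0.88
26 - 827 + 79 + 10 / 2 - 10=-727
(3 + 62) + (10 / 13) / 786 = 332090 / 5109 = 65.00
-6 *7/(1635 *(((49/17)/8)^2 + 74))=-258944/747252225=-0.00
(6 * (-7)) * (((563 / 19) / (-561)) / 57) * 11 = 7882 / 18411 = 0.43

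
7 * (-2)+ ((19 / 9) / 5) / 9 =-5651 / 405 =-13.95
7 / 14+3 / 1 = 3.50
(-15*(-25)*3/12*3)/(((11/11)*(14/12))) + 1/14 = 1688/7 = 241.14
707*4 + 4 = 2832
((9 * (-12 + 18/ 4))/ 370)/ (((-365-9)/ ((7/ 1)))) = 189/ 55352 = 0.00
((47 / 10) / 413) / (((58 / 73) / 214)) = 367117 / 119770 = 3.07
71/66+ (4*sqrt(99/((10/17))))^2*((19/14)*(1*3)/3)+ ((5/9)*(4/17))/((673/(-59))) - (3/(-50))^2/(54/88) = 36229526706713/9910766250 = 3655.57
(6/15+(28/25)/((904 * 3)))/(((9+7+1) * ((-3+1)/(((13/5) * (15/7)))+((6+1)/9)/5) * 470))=-264693/1074415300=-0.00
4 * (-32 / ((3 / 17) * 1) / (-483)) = 2176 / 1449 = 1.50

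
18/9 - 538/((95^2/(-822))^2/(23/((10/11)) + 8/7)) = -330734357846/2850771875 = -116.02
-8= -8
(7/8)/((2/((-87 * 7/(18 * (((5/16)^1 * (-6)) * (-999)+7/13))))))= -18473/2338332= -0.01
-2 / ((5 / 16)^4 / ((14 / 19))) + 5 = -1775633 / 11875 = -149.53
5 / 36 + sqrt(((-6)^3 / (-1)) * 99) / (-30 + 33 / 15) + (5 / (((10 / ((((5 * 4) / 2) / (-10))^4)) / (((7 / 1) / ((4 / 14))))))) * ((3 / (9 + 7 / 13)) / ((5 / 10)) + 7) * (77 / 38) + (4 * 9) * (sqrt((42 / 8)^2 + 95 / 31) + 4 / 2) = -90 * sqrt(66) / 139 + 9 * sqrt(470921) / 31 + 22180193 / 84816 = 455.48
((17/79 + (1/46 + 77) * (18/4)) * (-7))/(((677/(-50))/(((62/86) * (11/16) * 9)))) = 1353771116775/1692629984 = 799.80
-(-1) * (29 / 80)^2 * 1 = 841 / 6400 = 0.13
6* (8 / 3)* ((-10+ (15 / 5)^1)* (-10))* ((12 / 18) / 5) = 448 / 3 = 149.33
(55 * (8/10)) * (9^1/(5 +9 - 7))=56.57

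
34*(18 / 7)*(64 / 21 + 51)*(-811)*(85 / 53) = -15961209900 / 2597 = -6146018.44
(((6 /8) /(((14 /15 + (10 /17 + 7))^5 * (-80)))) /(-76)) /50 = 0.00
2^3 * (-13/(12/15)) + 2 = -128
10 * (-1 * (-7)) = 70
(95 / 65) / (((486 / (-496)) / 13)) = -4712 / 243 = -19.39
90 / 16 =45 / 8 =5.62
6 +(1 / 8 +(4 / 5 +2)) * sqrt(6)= 6 +117 * sqrt(6) / 40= 13.16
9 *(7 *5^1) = 315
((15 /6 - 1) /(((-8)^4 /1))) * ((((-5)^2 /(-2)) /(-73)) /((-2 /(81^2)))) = -0.21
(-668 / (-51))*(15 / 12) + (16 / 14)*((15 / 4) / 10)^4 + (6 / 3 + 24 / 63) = 18.78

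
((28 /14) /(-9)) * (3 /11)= -2 /33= -0.06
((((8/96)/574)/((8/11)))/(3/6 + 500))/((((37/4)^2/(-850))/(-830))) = 352750/107262519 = 0.00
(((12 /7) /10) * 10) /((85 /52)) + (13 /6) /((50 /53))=119431 /35700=3.35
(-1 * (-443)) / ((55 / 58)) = 467.16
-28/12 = -7/3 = -2.33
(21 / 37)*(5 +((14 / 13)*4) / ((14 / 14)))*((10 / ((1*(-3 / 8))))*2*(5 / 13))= -108.36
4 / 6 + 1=5 / 3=1.67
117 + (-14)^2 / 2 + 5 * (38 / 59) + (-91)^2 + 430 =526824 / 59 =8929.22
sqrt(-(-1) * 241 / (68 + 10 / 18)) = 3 * sqrt(148697) / 617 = 1.87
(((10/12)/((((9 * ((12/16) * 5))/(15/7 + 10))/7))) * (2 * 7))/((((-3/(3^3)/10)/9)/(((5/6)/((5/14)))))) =-166600/3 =-55533.33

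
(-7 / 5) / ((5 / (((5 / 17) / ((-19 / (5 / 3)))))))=7 / 969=0.01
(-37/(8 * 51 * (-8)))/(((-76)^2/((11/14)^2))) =4477/3695161344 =0.00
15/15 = 1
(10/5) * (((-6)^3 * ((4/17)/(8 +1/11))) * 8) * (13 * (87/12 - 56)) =96370560/1513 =63695.02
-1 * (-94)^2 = -8836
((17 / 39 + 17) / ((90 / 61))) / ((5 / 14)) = 58072 / 1755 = 33.09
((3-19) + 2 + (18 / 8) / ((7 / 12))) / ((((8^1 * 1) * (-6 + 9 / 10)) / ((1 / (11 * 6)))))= 355 / 94248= 0.00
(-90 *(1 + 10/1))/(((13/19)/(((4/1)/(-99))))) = 760/13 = 58.46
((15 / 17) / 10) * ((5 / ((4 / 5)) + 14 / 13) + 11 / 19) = 23433 / 33592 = 0.70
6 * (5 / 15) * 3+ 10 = 16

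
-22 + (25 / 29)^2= -17877 / 841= -21.26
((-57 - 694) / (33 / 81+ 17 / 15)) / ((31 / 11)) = -1115235 / 6448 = -172.96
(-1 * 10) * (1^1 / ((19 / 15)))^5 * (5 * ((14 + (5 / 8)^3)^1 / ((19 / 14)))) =-969171328125 / 6021872768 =-160.94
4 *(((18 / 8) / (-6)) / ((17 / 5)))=-15 / 34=-0.44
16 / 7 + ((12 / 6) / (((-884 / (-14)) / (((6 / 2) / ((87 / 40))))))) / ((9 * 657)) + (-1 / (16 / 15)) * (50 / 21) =113704931 / 2122199352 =0.05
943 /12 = 78.58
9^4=6561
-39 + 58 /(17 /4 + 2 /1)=-743 /25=-29.72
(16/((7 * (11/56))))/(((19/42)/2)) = 10752/209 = 51.44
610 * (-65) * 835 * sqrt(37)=-33107750 * sqrt(37)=-201386581.16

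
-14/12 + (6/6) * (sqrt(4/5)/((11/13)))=-7/6 + 26 * sqrt(5)/55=-0.11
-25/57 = -0.44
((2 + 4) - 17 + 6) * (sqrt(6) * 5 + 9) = -106.24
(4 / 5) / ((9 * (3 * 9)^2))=4 / 32805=0.00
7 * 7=49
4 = 4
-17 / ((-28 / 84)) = 51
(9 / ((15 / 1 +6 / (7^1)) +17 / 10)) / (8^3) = 315 / 314624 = 0.00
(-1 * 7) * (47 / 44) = -7.48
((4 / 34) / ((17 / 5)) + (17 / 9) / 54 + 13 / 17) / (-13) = -117179 / 1825902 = -0.06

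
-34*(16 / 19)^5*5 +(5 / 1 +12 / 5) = -799673937 / 12380495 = -64.59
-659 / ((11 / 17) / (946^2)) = -911431268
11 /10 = 1.10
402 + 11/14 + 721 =15733/14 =1123.79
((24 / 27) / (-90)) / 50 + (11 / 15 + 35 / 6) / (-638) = -135527 / 12919500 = -0.01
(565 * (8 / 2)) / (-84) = -565 / 21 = -26.90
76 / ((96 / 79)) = 1501 / 24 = 62.54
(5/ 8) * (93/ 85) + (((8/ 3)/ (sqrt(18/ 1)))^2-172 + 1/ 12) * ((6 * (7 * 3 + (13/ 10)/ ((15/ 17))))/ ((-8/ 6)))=3184847461/ 183600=17346.66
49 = 49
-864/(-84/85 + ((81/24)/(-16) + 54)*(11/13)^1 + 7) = -122204160/7287779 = -16.77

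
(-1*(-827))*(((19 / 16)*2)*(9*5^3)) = 17677125 / 8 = 2209640.62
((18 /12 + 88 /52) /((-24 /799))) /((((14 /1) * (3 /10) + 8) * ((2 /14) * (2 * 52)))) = -2321095 /3958656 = -0.59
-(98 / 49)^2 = -4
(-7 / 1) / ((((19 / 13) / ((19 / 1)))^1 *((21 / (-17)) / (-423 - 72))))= -36465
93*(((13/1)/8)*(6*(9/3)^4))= 73446.75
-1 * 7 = -7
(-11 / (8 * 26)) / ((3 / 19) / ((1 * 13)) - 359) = 209 / 1418720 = 0.00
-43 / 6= -7.17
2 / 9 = 0.22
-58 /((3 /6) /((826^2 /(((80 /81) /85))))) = -6811331877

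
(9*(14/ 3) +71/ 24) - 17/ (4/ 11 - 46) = 273073/ 6024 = 45.33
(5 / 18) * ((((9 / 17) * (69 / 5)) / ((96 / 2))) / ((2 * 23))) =1 / 1088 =0.00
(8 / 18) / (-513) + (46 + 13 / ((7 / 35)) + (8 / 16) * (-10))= 106.00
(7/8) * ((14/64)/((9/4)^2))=49/1296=0.04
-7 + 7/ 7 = -6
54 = 54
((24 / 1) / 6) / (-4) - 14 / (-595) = -83 / 85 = -0.98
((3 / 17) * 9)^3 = 19683 / 4913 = 4.01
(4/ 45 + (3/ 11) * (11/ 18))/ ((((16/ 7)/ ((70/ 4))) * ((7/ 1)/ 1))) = 161/ 576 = 0.28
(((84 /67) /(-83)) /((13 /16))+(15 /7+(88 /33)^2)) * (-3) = -42062147 /1518153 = -27.71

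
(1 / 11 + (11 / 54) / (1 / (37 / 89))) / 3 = 0.06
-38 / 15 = -2.53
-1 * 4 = -4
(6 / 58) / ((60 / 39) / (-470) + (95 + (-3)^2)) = 1833 / 1842718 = 0.00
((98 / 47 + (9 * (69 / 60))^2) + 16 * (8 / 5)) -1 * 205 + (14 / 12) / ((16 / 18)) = -647471 / 9400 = -68.88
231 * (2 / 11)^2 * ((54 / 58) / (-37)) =-2268 / 11803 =-0.19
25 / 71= 0.35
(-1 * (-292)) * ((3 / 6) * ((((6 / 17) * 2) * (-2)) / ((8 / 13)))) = -334.94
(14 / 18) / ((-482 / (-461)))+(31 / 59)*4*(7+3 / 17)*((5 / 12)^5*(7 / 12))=77084932841 / 90222626304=0.85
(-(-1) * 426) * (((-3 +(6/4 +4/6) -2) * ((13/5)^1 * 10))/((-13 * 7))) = 344.86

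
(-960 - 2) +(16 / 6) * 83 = -2222 / 3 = -740.67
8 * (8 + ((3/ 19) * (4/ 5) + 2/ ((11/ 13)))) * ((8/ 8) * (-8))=-701568/ 1045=-671.36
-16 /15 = -1.07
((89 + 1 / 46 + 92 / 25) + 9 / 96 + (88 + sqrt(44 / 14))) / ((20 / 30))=3 *sqrt(154) / 14 + 9979911 / 36800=273.85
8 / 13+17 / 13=25 / 13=1.92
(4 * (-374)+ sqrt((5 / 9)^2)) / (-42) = 13459 / 378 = 35.61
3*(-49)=-147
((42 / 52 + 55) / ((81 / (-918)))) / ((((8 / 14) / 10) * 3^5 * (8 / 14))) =-6043415 / 75816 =-79.71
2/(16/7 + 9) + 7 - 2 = 409/79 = 5.18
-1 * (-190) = 190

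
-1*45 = -45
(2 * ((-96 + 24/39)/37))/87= -2480/41847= -0.06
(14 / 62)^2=49 / 961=0.05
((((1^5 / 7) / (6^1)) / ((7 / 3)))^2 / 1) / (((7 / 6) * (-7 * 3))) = -1 / 235298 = -0.00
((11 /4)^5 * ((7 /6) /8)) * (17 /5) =19165069 /245760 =77.98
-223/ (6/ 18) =-669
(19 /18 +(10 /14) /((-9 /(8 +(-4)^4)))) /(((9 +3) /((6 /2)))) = -2507 /504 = -4.97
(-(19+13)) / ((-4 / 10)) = 80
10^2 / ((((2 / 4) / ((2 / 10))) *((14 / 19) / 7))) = 380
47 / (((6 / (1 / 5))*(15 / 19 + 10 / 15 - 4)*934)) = -893 / 1354300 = -0.00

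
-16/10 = -8/5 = -1.60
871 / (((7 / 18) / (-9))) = -141102 / 7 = -20157.43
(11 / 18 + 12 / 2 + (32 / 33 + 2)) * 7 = 13279 / 198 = 67.07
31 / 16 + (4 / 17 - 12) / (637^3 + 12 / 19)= 2588108648613 / 1335798043568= 1.94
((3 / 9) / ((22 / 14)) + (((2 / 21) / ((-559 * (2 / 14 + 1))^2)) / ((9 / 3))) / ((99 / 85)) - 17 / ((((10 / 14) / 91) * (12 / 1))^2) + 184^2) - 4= 7113329466411301 / 222736456800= 31936.08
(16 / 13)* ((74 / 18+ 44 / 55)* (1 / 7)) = 272 / 315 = 0.86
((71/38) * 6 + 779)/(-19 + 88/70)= -525490/11799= -44.54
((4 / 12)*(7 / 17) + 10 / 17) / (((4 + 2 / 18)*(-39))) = -1 / 221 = -0.00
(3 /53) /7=3 /371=0.01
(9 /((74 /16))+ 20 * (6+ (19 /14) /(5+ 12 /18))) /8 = 279009 /17612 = 15.84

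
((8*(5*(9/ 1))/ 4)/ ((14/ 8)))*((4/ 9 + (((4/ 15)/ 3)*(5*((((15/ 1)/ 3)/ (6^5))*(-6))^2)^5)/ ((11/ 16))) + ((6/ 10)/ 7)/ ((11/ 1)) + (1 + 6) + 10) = 12630611402389973227349443215164123/ 14072421008665571606572535119872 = 897.54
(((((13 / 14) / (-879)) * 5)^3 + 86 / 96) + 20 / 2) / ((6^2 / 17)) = 690383009777119 / 134178591500352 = 5.15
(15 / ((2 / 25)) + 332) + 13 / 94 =24423 / 47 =519.64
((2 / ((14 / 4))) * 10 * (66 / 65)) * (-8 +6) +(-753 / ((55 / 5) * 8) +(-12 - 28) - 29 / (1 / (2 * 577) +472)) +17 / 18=-258563816519 / 4361869512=-59.28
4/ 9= 0.44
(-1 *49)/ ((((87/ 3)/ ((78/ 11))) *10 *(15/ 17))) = -10829/ 7975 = -1.36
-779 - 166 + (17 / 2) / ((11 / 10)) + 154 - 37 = -9023 / 11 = -820.27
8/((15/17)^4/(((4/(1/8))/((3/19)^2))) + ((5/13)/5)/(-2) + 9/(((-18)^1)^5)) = -41146818427728/195416888749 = -210.56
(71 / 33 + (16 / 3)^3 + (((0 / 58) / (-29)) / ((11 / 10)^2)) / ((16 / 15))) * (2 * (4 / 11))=365560 / 3267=111.89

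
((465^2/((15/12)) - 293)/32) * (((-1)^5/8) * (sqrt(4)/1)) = -172687/128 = -1349.12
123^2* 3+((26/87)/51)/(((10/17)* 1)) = 59230048/1305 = 45387.01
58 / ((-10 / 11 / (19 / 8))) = -6061 / 40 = -151.52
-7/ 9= -0.78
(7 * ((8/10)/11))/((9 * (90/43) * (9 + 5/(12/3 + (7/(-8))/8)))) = 49966/19015425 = 0.00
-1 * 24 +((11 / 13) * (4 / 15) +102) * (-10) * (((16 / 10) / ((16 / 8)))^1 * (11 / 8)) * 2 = -443228 / 195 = -2272.96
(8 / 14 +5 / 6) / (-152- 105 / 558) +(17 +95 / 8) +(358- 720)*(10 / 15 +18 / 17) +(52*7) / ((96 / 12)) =-44485791179 / 80844792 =-550.26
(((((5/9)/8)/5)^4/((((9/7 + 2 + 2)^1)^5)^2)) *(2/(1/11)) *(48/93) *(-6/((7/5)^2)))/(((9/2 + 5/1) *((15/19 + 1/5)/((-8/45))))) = 0.00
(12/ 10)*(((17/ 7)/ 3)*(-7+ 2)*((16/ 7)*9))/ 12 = -408/ 49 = -8.33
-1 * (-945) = 945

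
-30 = -30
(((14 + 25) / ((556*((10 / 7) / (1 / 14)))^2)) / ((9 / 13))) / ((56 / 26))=2197 / 10386969600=0.00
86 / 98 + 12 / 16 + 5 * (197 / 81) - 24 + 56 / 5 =78431 / 79380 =0.99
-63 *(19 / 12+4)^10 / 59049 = -12759864631862330143 / 406239826673664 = -31409.68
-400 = -400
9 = 9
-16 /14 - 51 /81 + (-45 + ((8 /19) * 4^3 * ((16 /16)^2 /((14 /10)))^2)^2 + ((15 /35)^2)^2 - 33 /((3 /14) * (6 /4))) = 39.62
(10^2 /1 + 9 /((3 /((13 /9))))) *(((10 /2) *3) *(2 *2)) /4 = 1565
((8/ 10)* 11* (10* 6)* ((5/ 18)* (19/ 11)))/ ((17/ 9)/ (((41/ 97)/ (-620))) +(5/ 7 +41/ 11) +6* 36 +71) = -7197960/ 70442531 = -0.10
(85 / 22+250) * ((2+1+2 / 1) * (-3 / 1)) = -83775 / 22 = -3807.95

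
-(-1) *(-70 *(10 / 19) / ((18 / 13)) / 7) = -650 / 171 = -3.80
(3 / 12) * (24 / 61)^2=144 / 3721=0.04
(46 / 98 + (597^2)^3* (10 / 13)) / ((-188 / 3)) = -555732812559647.25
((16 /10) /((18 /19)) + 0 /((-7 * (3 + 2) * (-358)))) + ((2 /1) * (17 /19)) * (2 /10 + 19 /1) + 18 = 54.05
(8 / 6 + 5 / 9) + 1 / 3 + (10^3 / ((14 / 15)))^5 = 213574218750000336140 / 151263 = 1411939593621707.46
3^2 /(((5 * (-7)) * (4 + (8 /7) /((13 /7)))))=-39 /700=-0.06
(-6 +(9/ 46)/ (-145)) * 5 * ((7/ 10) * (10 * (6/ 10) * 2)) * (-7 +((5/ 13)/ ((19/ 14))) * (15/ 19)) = 26732206809/ 15651155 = 1708.00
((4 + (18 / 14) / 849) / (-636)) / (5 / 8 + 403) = -15854 / 1017067191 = -0.00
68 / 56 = 17 / 14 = 1.21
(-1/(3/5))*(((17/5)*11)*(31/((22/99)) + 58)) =-73865/6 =-12310.83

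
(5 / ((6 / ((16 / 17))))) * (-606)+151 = -5513 / 17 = -324.29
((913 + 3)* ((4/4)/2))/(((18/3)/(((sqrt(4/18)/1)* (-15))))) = -1145* sqrt(2)/3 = -539.76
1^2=1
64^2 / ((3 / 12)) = 16384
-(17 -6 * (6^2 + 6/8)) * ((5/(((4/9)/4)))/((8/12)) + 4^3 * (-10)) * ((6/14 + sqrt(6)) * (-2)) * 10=6990225/7 + 2330075 * sqrt(6)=6706098.38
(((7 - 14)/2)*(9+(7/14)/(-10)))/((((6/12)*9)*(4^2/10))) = -1253/288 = -4.35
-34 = -34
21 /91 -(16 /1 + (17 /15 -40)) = 23.10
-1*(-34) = 34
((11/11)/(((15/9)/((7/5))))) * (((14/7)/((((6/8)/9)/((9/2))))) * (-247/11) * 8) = -4481568/275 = -16296.61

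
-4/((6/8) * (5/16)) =-256/15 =-17.07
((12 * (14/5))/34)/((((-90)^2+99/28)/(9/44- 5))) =-0.00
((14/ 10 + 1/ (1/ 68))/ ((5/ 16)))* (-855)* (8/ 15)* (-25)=2531712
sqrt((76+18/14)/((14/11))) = sqrt(11902)/14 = 7.79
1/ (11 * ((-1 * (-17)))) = 1/ 187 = 0.01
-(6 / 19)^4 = -1296 / 130321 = -0.01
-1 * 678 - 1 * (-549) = -129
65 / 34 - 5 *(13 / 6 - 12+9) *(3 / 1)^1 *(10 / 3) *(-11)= -456.42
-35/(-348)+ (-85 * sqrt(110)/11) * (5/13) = 35/348 -425 * sqrt(110)/143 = -31.07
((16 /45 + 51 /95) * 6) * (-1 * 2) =-3052 /285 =-10.71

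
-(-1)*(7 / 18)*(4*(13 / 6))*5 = 455 / 27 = 16.85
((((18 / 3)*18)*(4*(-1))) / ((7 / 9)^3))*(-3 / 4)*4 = 944784 / 343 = 2754.47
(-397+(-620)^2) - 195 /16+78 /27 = 383993.70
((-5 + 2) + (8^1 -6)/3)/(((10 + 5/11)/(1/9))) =-77/3105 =-0.02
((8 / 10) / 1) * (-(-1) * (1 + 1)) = 1.60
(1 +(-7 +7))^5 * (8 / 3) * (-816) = -2176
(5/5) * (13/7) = 13/7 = 1.86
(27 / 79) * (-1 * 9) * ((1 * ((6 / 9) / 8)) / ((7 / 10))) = -405 / 1106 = -0.37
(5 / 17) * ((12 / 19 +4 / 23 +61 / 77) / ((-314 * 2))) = -268805 / 359236724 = -0.00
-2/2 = -1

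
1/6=0.17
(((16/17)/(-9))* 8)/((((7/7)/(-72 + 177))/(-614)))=2750720/51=53935.69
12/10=6/5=1.20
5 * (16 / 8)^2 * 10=200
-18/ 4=-9/ 2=-4.50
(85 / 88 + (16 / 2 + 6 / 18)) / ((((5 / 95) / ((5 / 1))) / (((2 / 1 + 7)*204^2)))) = 3639709350 / 11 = 330882668.18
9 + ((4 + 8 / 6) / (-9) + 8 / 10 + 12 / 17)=22751 / 2295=9.91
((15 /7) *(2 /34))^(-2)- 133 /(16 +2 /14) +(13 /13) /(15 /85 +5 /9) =159650441 /2847600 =56.06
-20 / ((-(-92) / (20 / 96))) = -25 / 552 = -0.05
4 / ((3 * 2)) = 2 / 3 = 0.67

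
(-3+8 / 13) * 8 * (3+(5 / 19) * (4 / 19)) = -273544 / 4693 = -58.29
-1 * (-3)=3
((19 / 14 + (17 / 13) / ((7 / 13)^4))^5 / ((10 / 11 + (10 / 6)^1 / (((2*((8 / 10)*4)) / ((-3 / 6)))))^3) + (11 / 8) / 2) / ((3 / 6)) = 133144453094420284405844848860979 / 22732043640713767819834312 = 5857126.41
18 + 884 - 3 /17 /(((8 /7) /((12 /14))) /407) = 57673 /68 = 848.13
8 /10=4 /5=0.80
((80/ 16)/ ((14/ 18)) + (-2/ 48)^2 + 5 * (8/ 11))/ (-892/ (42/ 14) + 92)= -446477/ 9106944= -0.05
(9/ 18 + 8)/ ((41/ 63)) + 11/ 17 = 19109/ 1394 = 13.71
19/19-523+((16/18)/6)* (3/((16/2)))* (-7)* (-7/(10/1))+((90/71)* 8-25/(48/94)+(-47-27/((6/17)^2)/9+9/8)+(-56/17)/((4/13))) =-34827293/54315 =-641.21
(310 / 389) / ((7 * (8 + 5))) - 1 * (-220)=7788090 / 35399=220.01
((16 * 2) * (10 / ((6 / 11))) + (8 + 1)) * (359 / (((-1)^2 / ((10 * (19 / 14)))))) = 2902173.10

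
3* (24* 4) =288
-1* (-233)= 233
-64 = -64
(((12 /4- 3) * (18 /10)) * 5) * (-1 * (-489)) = 0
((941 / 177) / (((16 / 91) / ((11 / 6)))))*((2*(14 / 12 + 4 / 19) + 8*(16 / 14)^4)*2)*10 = 1510290033395 / 83052648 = 18184.73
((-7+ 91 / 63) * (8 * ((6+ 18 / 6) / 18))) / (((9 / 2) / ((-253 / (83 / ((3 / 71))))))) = 101200 / 159111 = 0.64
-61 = -61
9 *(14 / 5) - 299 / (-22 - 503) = 13529 / 525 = 25.77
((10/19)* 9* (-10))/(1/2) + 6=-1686/19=-88.74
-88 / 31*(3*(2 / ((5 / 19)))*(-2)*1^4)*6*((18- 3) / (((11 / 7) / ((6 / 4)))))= 344736 / 31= 11120.52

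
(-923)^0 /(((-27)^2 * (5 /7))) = 7 /3645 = 0.00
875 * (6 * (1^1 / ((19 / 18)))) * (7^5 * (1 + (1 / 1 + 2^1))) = 6353046000 / 19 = 334370842.11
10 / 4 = 5 / 2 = 2.50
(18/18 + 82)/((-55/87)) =-7221/55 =-131.29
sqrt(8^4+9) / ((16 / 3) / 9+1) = 27 * sqrt(4105) / 43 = 40.23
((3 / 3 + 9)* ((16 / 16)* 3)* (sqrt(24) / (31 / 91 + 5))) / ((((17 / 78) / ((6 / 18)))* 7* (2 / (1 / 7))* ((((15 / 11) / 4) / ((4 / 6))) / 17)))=29744* sqrt(6) / 5103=14.28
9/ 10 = 0.90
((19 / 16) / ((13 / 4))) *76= 361 / 13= 27.77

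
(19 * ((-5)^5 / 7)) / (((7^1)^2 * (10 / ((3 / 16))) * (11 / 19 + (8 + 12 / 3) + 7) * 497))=-225625 / 676428928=-0.00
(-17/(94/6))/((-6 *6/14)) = 119/282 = 0.42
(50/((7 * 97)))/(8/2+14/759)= 759/41419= 0.02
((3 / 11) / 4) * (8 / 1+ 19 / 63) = 523 / 924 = 0.57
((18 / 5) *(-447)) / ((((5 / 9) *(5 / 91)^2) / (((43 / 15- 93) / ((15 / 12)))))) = 1080987695424 / 15625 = 69183212.51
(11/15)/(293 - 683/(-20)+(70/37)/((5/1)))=1628/727113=0.00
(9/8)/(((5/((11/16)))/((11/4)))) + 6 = 16449/2560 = 6.43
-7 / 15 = -0.47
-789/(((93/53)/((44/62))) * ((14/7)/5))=-766645/961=-797.76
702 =702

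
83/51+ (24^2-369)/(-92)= -127/204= -0.62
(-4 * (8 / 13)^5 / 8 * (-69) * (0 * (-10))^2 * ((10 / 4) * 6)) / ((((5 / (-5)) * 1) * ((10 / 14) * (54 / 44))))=0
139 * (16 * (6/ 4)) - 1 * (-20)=3356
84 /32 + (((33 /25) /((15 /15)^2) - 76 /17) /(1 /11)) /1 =-32.03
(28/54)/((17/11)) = 0.34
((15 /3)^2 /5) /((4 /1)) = 5 /4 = 1.25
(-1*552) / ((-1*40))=69 / 5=13.80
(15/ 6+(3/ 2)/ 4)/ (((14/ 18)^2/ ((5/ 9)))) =1035/ 392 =2.64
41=41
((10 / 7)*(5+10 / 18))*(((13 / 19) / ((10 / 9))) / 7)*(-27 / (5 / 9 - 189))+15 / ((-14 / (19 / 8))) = -964995 / 394744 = -2.44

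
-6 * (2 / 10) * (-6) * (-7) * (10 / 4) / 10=-63 / 5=-12.60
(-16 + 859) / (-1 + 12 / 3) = 281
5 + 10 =15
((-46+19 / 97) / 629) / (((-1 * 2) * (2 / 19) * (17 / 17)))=84417 / 244052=0.35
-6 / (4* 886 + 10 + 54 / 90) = -30 / 17773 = -0.00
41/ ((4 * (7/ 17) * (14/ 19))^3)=22.94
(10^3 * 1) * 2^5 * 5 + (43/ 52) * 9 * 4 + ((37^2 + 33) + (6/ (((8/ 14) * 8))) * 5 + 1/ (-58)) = 973795913/ 6032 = 161438.31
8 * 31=248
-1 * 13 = -13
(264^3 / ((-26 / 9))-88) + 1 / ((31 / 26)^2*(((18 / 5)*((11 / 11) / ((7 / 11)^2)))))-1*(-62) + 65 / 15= -86651689294397 / 13604877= -6369163.74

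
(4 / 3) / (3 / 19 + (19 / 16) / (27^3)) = 7978176 / 945145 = 8.44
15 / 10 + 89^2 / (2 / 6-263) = -22581 / 788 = -28.66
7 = 7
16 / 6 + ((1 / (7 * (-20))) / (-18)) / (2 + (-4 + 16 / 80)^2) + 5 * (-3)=-2554771 / 207144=-12.33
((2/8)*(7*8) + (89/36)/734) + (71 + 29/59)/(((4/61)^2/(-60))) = -1555213356545/1559016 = -997560.87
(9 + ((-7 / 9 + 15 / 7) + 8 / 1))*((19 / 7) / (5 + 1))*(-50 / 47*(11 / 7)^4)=-8046327575 / 149296581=-53.89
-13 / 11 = -1.18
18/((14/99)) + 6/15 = 4469/35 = 127.69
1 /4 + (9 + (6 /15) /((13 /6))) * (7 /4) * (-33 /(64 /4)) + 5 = -27.90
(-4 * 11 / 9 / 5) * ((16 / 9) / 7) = -704 / 2835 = -0.25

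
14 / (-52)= -7 / 26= -0.27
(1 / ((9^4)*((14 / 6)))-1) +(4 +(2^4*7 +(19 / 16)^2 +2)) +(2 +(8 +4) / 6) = 479738389 / 3919104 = 122.41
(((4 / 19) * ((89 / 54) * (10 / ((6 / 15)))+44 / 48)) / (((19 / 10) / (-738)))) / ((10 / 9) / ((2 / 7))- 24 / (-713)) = -7978855020 / 9086731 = -878.08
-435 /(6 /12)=-870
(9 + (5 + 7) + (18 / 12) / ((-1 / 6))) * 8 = 96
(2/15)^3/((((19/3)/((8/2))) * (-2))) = -16/21375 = -0.00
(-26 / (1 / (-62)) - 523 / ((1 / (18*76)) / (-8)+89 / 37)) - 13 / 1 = 1345615077 / 973979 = 1381.56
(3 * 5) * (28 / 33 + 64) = 10700 / 11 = 972.73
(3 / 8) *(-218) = -327 / 4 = -81.75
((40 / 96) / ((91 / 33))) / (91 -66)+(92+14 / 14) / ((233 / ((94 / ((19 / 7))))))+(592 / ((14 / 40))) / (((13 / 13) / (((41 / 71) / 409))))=3794328131103 / 233971288460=16.22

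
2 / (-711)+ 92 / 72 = 1813 / 1422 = 1.27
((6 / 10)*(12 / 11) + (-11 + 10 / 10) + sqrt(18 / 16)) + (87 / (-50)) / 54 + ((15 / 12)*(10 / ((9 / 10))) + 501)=3*sqrt(2) / 4 + 1668187 / 3300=506.57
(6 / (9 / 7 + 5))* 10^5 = 1050000 / 11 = 95454.55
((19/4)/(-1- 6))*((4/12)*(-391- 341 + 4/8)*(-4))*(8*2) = -31768/3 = -10589.33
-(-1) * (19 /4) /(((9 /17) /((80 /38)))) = 170 /9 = 18.89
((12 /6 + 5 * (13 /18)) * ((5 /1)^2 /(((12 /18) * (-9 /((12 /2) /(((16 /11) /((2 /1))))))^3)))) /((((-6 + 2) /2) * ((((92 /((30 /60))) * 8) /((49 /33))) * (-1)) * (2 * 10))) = -0.00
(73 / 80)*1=73 / 80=0.91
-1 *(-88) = 88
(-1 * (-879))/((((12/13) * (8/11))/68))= 712283/8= 89035.38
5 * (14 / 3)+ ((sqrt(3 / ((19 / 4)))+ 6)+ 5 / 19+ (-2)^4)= 2 * sqrt(57) / 19+ 2599 / 57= 46.39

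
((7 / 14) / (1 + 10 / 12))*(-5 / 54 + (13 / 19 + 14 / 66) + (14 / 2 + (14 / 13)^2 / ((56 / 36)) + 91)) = 189873767 / 6993558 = 27.15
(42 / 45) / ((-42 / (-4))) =4 / 45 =0.09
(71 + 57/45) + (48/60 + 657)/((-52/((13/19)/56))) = 4603637/63840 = 72.11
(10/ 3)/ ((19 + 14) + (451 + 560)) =5/ 1566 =0.00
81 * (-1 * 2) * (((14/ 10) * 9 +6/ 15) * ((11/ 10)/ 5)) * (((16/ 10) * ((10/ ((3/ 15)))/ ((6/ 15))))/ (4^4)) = -11583/ 32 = -361.97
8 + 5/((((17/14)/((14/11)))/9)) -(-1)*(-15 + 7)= 8820/187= 47.17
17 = 17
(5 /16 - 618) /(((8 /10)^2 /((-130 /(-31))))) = -16059875 /3968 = -4047.35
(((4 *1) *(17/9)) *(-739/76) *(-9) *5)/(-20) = -12563/76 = -165.30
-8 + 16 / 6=-5.33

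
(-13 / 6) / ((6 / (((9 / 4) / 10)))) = -13 / 160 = -0.08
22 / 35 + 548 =19202 / 35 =548.63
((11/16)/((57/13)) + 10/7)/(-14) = -10121/89376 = -0.11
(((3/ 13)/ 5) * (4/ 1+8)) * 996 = 35856/ 65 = 551.63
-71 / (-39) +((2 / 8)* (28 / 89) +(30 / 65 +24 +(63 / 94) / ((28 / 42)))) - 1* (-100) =83112443 / 652548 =127.37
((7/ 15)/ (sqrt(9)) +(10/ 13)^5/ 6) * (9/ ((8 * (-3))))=-3349051/ 44555160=-0.08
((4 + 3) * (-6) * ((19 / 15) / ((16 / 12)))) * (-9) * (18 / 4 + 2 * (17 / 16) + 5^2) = 908523 / 80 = 11356.54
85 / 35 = 17 / 7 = 2.43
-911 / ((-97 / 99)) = 90189 / 97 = 929.78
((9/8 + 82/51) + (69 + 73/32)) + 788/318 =76.49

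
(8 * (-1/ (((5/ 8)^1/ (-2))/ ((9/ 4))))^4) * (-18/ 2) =-120932352/ 625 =-193491.76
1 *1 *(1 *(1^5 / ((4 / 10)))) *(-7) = -35 / 2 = -17.50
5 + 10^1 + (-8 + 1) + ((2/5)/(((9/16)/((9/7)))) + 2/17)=5374/595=9.03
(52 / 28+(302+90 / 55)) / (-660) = -7841 / 16940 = -0.46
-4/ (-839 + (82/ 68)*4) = 68/ 14181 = 0.00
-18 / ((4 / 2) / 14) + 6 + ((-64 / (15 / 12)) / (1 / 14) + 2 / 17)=-836.68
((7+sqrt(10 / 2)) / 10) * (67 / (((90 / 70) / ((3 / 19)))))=469 * sqrt(5) / 570+3283 / 570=7.60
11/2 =5.50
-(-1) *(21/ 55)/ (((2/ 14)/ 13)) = 1911/ 55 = 34.75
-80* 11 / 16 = -55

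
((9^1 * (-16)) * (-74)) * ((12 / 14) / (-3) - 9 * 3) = -2035296 / 7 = -290756.57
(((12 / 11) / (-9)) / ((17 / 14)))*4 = -224 / 561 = -0.40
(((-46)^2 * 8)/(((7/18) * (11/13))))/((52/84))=914112/11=83101.09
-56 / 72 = -7 / 9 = -0.78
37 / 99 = 0.37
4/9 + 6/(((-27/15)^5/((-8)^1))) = 58748/19683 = 2.98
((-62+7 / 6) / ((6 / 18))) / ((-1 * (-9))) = -365 / 18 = -20.28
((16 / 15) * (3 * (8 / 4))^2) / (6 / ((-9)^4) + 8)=209952 / 43745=4.80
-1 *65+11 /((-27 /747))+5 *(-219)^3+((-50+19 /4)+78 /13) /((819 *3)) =-516143605225 /9828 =-52517664.35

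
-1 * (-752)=752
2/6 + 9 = 9.33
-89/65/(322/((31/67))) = -0.00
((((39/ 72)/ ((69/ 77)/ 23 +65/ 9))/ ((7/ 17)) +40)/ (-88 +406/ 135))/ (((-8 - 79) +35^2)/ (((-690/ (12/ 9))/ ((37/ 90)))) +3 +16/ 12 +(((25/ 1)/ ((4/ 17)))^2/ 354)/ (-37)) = -35297412636375/ 191687566175372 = -0.18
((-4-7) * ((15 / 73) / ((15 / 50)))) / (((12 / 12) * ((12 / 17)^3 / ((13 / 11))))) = -1596725 / 63072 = -25.32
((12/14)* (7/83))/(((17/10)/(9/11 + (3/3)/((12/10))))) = 1090/15521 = 0.07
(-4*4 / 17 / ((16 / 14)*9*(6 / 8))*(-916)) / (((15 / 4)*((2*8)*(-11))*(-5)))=12824 / 378675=0.03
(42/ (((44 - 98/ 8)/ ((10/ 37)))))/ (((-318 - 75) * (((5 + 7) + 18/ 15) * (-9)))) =1400/ 182823993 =0.00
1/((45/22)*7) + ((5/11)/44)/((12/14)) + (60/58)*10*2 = 183676159/8842680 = 20.77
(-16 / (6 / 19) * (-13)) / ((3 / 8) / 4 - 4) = -63232 / 375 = -168.62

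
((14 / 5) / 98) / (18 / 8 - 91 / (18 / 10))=-36 / 60865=-0.00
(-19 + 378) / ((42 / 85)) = 726.55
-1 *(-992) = 992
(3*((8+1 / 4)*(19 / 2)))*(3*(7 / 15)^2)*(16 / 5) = 61446 / 125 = 491.57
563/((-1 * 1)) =-563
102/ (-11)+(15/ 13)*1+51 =6132/ 143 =42.88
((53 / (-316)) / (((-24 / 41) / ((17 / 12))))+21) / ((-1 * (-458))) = 1948109 / 41681664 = 0.05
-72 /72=-1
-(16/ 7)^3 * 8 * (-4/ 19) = 131072/ 6517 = 20.11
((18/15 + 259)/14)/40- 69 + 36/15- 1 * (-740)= 1886821/2800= 673.86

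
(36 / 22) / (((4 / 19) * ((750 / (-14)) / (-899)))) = 358701 / 2750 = 130.44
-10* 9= -90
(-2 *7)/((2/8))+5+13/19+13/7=-6445/133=-48.46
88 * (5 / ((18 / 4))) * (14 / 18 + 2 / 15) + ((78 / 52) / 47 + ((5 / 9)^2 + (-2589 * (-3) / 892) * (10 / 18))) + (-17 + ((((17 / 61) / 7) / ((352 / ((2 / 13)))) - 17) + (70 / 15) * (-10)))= 11278188983981 / 829414521936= 13.60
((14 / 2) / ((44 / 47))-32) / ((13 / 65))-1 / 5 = -27019 / 220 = -122.81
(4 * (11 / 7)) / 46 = 22 / 161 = 0.14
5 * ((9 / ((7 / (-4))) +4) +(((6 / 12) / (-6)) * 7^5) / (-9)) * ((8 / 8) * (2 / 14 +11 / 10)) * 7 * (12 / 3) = 3386765 / 126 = 26879.09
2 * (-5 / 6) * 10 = -50 / 3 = -16.67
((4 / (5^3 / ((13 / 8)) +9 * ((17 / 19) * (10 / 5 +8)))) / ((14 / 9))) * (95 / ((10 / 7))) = 42237 / 38890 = 1.09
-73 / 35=-2.09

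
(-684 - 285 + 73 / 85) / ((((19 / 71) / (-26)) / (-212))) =-32205138784 / 1615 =-19941262.40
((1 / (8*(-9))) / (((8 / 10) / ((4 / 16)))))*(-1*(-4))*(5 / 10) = -5 / 576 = -0.01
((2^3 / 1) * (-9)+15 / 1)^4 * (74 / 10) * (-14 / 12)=-911334753 / 10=-91133475.30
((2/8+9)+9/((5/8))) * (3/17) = 1419/340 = 4.17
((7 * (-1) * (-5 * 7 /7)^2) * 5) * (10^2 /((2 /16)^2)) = -5600000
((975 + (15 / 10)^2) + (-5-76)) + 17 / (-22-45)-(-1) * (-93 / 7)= 1655965 / 1876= 882.71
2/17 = 0.12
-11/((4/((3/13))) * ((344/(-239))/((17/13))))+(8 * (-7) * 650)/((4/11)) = -23277520321/232544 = -100099.42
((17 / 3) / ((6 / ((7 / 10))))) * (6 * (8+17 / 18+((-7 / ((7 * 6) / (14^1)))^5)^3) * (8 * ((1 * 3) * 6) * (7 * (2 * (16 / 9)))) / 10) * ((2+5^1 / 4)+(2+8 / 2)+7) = -1645118520473904112 / 215233605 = -7643409217.97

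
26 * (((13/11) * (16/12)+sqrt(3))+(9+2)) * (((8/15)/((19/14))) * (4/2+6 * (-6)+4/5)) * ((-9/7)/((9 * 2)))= 34528 * sqrt(3)/1425+2865824/9405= 346.68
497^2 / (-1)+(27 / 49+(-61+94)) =-246975.45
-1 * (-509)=509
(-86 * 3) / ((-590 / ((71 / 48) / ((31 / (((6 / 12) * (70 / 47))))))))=21371 / 1375408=0.02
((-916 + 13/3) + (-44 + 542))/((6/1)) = -1241/18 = -68.94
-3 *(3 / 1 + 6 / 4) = -27 / 2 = -13.50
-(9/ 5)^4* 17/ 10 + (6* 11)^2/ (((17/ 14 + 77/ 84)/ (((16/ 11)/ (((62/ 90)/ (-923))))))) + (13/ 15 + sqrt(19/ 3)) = -414487838585189/ 104043750 + sqrt(57)/ 3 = -3983781.60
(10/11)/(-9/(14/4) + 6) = 35/132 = 0.27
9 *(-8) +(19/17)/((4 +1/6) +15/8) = -177024/2465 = -71.82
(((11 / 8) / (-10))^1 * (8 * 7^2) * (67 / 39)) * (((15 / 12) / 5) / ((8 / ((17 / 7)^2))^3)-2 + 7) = -905672273473 / 1917726720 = -472.26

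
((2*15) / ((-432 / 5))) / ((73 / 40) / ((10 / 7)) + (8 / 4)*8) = -1250 / 62199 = -0.02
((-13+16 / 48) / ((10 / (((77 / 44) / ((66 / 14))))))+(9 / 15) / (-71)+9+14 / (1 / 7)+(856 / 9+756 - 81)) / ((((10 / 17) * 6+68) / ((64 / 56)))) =14.01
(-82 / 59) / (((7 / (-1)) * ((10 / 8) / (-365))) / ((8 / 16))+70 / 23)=-275356 / 612479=-0.45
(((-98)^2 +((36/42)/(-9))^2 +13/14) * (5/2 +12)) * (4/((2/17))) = 4176476615/882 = 4735234.26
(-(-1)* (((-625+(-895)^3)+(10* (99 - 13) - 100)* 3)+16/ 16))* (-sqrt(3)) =716915719* sqrt(3) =1241734450.05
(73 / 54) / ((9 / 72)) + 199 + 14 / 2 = 5854 / 27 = 216.81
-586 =-586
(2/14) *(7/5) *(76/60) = 19/75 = 0.25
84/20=21/5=4.20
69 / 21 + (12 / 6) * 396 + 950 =12217 / 7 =1745.29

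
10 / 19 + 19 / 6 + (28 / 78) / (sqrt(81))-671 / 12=-1392055 / 26676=-52.18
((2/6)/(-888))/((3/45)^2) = -0.08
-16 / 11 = -1.45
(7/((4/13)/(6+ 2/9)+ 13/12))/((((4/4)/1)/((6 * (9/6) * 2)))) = 137592/1237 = 111.23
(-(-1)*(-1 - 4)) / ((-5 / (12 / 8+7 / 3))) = 23 / 6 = 3.83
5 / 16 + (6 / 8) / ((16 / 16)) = 17 / 16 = 1.06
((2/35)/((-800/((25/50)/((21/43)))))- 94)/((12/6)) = -55272043/1176000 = -47.00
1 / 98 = 0.01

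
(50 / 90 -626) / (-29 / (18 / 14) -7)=5629 / 266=21.16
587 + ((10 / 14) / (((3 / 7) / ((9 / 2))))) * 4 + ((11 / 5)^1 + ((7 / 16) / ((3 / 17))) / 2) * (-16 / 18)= 331529 / 540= 613.94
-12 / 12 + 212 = 211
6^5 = 7776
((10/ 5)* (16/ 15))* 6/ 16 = 4/ 5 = 0.80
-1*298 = -298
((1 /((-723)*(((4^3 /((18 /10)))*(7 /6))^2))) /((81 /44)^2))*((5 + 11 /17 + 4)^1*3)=-4961 /722710800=-0.00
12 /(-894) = -2 /149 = -0.01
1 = 1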